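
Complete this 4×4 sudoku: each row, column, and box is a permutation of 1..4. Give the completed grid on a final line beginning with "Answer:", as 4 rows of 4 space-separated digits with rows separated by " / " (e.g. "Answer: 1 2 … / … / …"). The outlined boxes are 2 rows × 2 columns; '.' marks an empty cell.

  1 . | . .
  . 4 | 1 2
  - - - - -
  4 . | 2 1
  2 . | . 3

Step 1. [r1c3∈{3,4}] 3 has one home in col 3: r1c3, so r1c3=3.
Step 2. [r3c2∈{3}] r3c2's peers cover all but 3 ⇒ r3c2=3.
Step 3. [r2c1∈{3}] r2c1 has the single candidate 3. So r2c1=3.
Step 4. [r4c2∈{1}] r4c2 has the single candidate 1, so r4c2=1.
Step 5. [r4c3∈{4}] r4c3 has the single candidate 4, so r4c3=4.
Step 6. [r1c2∈{2}] only 2 remains possible at r1c2. So r1c2=2.
Step 7. [r1c4∈{4}] nothing but 4 survives at r1c4, so r1c4=4.

Answer: 1 2 3 4 / 3 4 1 2 / 4 3 2 1 / 2 1 4 3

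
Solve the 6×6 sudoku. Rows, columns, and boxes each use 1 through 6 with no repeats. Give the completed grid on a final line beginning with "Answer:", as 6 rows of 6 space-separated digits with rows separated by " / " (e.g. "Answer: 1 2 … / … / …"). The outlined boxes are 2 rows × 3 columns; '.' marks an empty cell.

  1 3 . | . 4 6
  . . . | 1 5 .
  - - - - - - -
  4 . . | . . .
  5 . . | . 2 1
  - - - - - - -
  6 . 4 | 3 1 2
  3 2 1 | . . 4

Step 1. [r4c2∈{6}] r4c2's peers cover all but 6. So r4c2=6.
Step 2. [r3c3∈{2,3}] in row 3, 2 fits only at r3c3, so r3c3=2.
Step 3. [r6c5∈{6}] r6c5 has the single candidate 6. So r6c5=6.
Step 4. [r3c6∈{3,5}] r3c6 is the only open cell in col 6 admitting 5 ⇒ r3c6=5.
Step 5. [r4c4∈{4}] r4c4 has the single candidate 4, so r4c4=4.
Step 6. [r3c2∈{1}] r3c2's peers cover all but 1, so r3c2=1.
Step 7. [r2c1∈{2}] only 2 remains possible at r2c1, so r2c1=2.
Step 8. [r6c4∈{5}] r6c4's peers cover all but 5 ⇒ r6c4=5.
Step 9. [r3c5∈{3}] r3c5 is down to just 3 ⇒ r3c5=3.
Step 10. [r2c2∈{4}] r2c2 is down to just 4 ⇒ r2c2=4.
Step 11. [r2c3∈{6}] only 6 remains possible at r2c3, so r2c3=6.
Step 12. [r1c4∈{2}] r1c4 has the single candidate 2 ⇒ r1c4=2.
Step 13. [r4c3∈{3}] only 3 remains possible at r4c3, so r4c3=3.
Step 14. [r2c6∈{3}] only 3 remains possible at r2c6. So r2c6=3.
Step 15. [r1c3∈{5}] r1c3 is down to just 5 ⇒ r1c3=5.
Step 16. [r3c4∈{6}] nothing but 6 survives at r3c4. So r3c4=6.
Step 17. [r5c2∈{5}] only 5 remains possible at r5c2, so r5c2=5.

Answer: 1 3 5 2 4 6 / 2 4 6 1 5 3 / 4 1 2 6 3 5 / 5 6 3 4 2 1 / 6 5 4 3 1 2 / 3 2 1 5 6 4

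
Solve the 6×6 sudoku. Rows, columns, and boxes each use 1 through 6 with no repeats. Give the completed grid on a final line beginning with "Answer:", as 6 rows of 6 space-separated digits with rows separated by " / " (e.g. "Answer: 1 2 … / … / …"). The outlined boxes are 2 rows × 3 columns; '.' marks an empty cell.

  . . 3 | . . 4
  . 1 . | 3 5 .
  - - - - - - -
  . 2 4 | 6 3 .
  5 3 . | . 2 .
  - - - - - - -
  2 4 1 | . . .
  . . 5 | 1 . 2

Step 1. [r1c1∈{6}] r1c1's peers cover all but 6 ⇒ r1c1=6.
Step 2. [r5c5∈{6}] nothing but 6 survives at r5c5, so r5c5=6.
Step 3. [r3c6∈{1,5}] 5 has one home in row 3: r3c6. So r3c6=5.
Step 4. [r5c6∈{3}] r5c6 has the single candidate 3 ⇒ r5c6=3.
Step 5. [r2c6∈{6}] r2c6 is down to just 6 ⇒ r2c6=6.
Step 6. [r1c2∈{5}] r1c2's peers cover all but 5. So r1c2=5.
Step 7. [r3c1∈{1}] only 1 remains possible at r3c1, so r3c1=1.
Step 8. [r2c1∈{4}] r2c1 is down to just 4. So r2c1=4.
Step 9. [r6c2∈{6}] only 6 remains possible at r6c2 ⇒ r6c2=6.
Step 10. [r6c5∈{4}] r6c5 is down to just 4 ⇒ r6c5=4.
Step 11. [r1c5∈{1}] nothing but 1 survives at r1c5, so r1c5=1.
Step 12. [r1c4∈{2}] nothing but 2 survives at r1c4 ⇒ r1c4=2.
Step 13. [r4c4∈{4}] r4c4's peers cover all but 4, so r4c4=4.
Step 14. [r5c4∈{5}] nothing but 5 survives at r5c4. So r5c4=5.
Step 15. [r4c6∈{1}] only 1 remains possible at r4c6, so r4c6=1.
Step 16. [r4c3∈{6}] nothing but 6 survives at r4c3 ⇒ r4c3=6.
Step 17. [r6c1∈{3}] nothing but 3 survives at r6c1 ⇒ r6c1=3.
Step 18. [r2c3∈{2}] r2c3 has the single candidate 2, so r2c3=2.

Answer: 6 5 3 2 1 4 / 4 1 2 3 5 6 / 1 2 4 6 3 5 / 5 3 6 4 2 1 / 2 4 1 5 6 3 / 3 6 5 1 4 2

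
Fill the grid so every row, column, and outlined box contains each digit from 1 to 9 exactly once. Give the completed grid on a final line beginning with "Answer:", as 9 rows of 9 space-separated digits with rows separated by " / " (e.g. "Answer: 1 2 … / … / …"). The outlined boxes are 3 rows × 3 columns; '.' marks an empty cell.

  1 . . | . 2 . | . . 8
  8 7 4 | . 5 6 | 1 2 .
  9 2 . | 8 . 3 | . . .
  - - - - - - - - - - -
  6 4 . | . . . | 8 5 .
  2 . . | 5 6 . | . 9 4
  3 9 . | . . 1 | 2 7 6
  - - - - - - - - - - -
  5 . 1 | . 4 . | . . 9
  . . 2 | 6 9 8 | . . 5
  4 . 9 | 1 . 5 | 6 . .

Step 1. [r1c7∈{3,4,5,7,9}] 9 has one home in col 7: r1c7. So r1c7=9.
Step 2. [r5c6∈{7}] r5c6's peers cover all but 7. So r5c6=7.
Step 3. [r8c2∈{3}] r8c2's peers cover all but 3 ⇒ r8c2=3.
Step 4. [r2c9∈{3}] r2c9 is down to just 3 ⇒ r2c9=3.
Step 5. [r3c9∈{7}] r3c9 has the single candidate 7 ⇒ r3c9=7.
Step 6. [r6c3∈{5,8}] row 6 places 5 nowhere but r6c3. So r6c3=5.
Step 7. [r3c3∈{6}] only 6 remains possible at r3c3, so r3c3=6.
Step 8. [r9c2∈{8}] only 8 remains possible at r9c2. So r9c2=8.
Step 9. [r9c8∈{3}] only 3 remains possible at r9c8 ⇒ r9c8=3.
Step 10. [r3c8∈{4}] r3c8 has the single candidate 4. So r3c8=4.
Step 11. [r7c4∈{2,3,7}] in row 7, 3 fits only at r7c4. So r7c4=3.
Step 12. [r4c4∈{2,9}] in col 4, 2 fits only at r4c4. So r4c4=2.
Step 13. [r6c4∈{4}] r6c4's peers cover all but 4, so r6c4=4.
Step 14. [r8c1∈{7}] r8c1 has the single candidate 7 ⇒ r8c1=7.
Step 15. [r8c7∈{4}] nothing but 4 survives at r8c7. So r8c7=4.
Step 16. [r4c9∈{1}] only 1 remains possible at r4c9 ⇒ r4c9=1.
Step 17. [r5c2∈{1}] r5c2 is down to just 1, so r5c2=1.
Step 18. [r8c8∈{1}] r8c8 has the single candidate 1, so r8c8=1.
Step 19. [r3c7∈{5}] r3c7's peers cover all but 5, so r3c7=5.
Step 20. [r7c8∈{8}] r7c8's peers cover all but 8. So r7c8=8.
Step 21. [r9c5∈{7}] only 7 remains possible at r9c5 ⇒ r9c5=7.
Step 22. [r1c4∈{7}] nothing but 7 survives at r1c4 ⇒ r1c4=7.
Step 23. [r1c2∈{5}] only 5 remains possible at r1c2 ⇒ r1c2=5.
Step 24. [r7c7∈{7}] r7c7 has the single candidate 7, so r7c7=7.
Step 25. [r1c3∈{3}] r1c3 has the single candidate 3 ⇒ r1c3=3.
Step 26. [r3c5∈{1}] r3c5's peers cover all but 1 ⇒ r3c5=1.
Step 27. [r5c7∈{3}] nothing but 3 survives at r5c7, so r5c7=3.
Step 28. [r1c6∈{4}] only 4 remains possible at r1c6 ⇒ r1c6=4.
Step 29. [r4c3∈{7}] only 7 remains possible at r4c3. So r4c3=7.
Step 30. [r1c8∈{6}] r1c8 has the single candidate 6, so r1c8=6.
Step 31. [r7c6∈{2}] r7c6 is down to just 2, so r7c6=2.
Step 32. [r4c6∈{9}] only 9 remains possible at r4c6, so r4c6=9.
Step 33. [r7c2∈{6}] r7c2 is down to just 6, so r7c2=6.
Step 34. [r5c3∈{8}] r5c3 is down to just 8. So r5c3=8.
Step 35. [r9c9∈{2}] r9c9 is down to just 2 ⇒ r9c9=2.
Step 36. [r2c4∈{9}] r2c4 has the single candidate 9 ⇒ r2c4=9.
Step 37. [r4c5∈{3}] r4c5's peers cover all but 3 ⇒ r4c5=3.
Step 38. [r6c5∈{8}] r6c5 has the single candidate 8, so r6c5=8.

Answer: 1 5 3 7 2 4 9 6 8 / 8 7 4 9 5 6 1 2 3 / 9 2 6 8 1 3 5 4 7 / 6 4 7 2 3 9 8 5 1 / 2 1 8 5 6 7 3 9 4 / 3 9 5 4 8 1 2 7 6 / 5 6 1 3 4 2 7 8 9 / 7 3 2 6 9 8 4 1 5 / 4 8 9 1 7 5 6 3 2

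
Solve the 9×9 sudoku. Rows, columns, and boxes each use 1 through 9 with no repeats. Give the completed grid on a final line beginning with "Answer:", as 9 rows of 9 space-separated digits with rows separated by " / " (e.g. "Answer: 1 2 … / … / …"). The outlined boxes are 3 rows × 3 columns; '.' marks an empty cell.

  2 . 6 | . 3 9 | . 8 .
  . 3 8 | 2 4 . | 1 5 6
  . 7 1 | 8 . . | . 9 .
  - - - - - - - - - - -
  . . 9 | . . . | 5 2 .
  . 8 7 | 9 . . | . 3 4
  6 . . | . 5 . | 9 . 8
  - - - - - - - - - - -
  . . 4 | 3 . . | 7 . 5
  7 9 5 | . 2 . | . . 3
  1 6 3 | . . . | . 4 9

Step 1. [r4c9∈{1,7}] r4c9 is the only open cell in col 9 admitting 1. So r4c9=1.
Step 2. [r4c2∈{4}] nothing but 4 survives at r4c2 ⇒ r4c2=4.
Step 3. [r6c6∈{1,2,3,4,7}] in row 6, 3 fits only at r6c6 ⇒ r6c6=3.
Step 4. [r3c5∈{6}] r3c5's peers cover all but 6. So r3c5=6.
Step 5. [r1c4∈{1,5,7}] across row 1, 1 lands solely at r1c4 ⇒ r1c4=1.
Step 6. [r8c6∈{1,4,6,8}] across col 6, 4 lands solely at r8c6, so r8c6=4.
Step 7. [r8c4∈{6}] only 6 remains possible at r8c4. So r8c4=6.
Step 8. [r4c4∈{7}] r4c4 is down to just 7, so r4c4=7.
Step 9. [r4c5∈{8}] r4c5 is down to just 8. So r4c5=8.
Step 10. [r5c6∈{1,2,6}] r5c6 is the only open cell in row 5 admitting 2 ⇒ r5c6=2.
Step 11. [r7c6∈{1,8}] 1 has one home in col 6: r7c6, so r7c6=1.
Step 12. [r9c6∈{5,7,8}] in col 6, 8 fits only at r9c6. So r9c6=8.
Step 13. [r3c7∈{2,3,4}] in row 3, 3 fits only at r3c7 ⇒ r3c7=3.
Step 14. [r1c2∈{5}] r1c2's peers cover all but 5. So r1c2=5.
Step 15. [r6c2∈{1,2}] r6c2 is the only open cell in row 6 admitting 1 ⇒ r6c2=1.
Step 16. [r3c9∈{2}] nothing but 2 survives at r3c9, so r3c9=2.
Step 17. [r6c3∈{2}] nothing but 2 survives at r6c3. So r6c3=2.
Step 18. [r5c5∈{1}] r5c5's peers cover all but 1, so r5c5=1.
Step 19. [r9c7∈{2}] only 2 remains possible at r9c7, so r9c7=2.
Step 20. [r4c6∈{6}] r4c6 has the single candidate 6, so r4c6=6.
Step 21. [r7c5∈{9}] nothing but 9 survives at r7c5. So r7c5=9.
Step 22. [r5c7∈{6}] r5c7 is down to just 6, so r5c7=6.
Step 23. [r9c5∈{7}] r9c5 is down to just 7. So r9c5=7.
Step 24. [r6c8∈{7}] r6c8 is down to just 7, so r6c8=7.
Step 25. [r2c6∈{7}] only 7 remains possible at r2c6, so r2c6=7.
Step 26. [r1c7∈{4}] r1c7 is down to just 4, so r1c7=4.
Step 27. [r6c4∈{4}] r6c4 has the single candidate 4 ⇒ r6c4=4.
Step 28. [r8c8∈{1}] only 1 remains possible at r8c8 ⇒ r8c8=1.
Step 29. [r7c8∈{6}] r7c8 has the single candidate 6, so r7c8=6.
Step 30. [r9c4∈{5}] r9c4 is down to just 5, so r9c4=5.
Step 31. [r1c9∈{7}] r1c9 is down to just 7, so r1c9=7.
Step 32. [r3c1∈{4}] r3c1's peers cover all but 4. So r3c1=4.
Step 33. [r2c1∈{9}] r2c1 is down to just 9. So r2c1=9.
Step 34. [r5c1∈{5}] r5c1 is down to just 5 ⇒ r5c1=5.
Step 35. [r8c7∈{8}] r8c7 is down to just 8 ⇒ r8c7=8.
Step 36. [r7c1∈{8}] r7c1 has the single candidate 8, so r7c1=8.
Step 37. [r7c2∈{2}] nothing but 2 survives at r7c2 ⇒ r7c2=2.
Step 38. [r3c6∈{5}] r3c6's peers cover all but 5, so r3c6=5.
Step 39. [r4c1∈{3}] only 3 remains possible at r4c1. So r4c1=3.

Answer: 2 5 6 1 3 9 4 8 7 / 9 3 8 2 4 7 1 5 6 / 4 7 1 8 6 5 3 9 2 / 3 4 9 7 8 6 5 2 1 / 5 8 7 9 1 2 6 3 4 / 6 1 2 4 5 3 9 7 8 / 8 2 4 3 9 1 7 6 5 / 7 9 5 6 2 4 8 1 3 / 1 6 3 5 7 8 2 4 9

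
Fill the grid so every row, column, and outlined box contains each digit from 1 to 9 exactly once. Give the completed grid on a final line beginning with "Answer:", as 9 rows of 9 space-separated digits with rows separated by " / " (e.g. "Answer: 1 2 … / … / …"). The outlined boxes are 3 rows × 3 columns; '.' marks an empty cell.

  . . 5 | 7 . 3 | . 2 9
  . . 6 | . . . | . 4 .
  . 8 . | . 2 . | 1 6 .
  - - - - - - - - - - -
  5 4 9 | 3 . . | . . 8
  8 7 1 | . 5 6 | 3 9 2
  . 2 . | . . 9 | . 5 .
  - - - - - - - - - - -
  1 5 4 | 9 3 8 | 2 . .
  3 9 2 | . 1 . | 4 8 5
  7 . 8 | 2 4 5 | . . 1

Step 1. [r6c4∈{1,4,8}] r6c4 is the only open cell in row 6 admitting 1, so r6c4=1.
Step 2. [r2c4∈{5,8}] 8 has one home in col 4: r2c4 ⇒ r2c4=8.
Step 3. [r4c7∈{6,7}] in row 4, 6 fits only at r4c7. So r4c7=6.
Step 4. [r6c7∈{7}] r6c7 is down to just 7 ⇒ r6c7=7.
Step 5. [r2c2∈{1,3}] in col 2, 3 fits only at r2c2. So r2c2=3.
Step 6. [r3c1∈{4,9}] in row 3, 9 fits only at r3c1. So r3c1=9.
Step 7. [r2c9∈{7}] r2c9 is down to just 7. So r2c9=7.
Step 8. [r5c4∈{4}] r5c4's peers cover all but 4 ⇒ r5c4=4.
Step 9. [r4c5∈{7}] r4c5 is down to just 7. So r4c5=7.
Step 10. [r3c3∈{7}] r3c3 is down to just 7. So r3c3=7.
Step 11. [r1c1∈{4}] nothing but 4 survives at r1c1 ⇒ r1c1=4.
Step 12. [r7c9∈{6}] r7c9 has the single candidate 6, so r7c9=6.
Step 13. [r8c6∈{7}] r8c6 is down to just 7 ⇒ r8c6=7.
Step 14. [r1c5∈{6}] r1c5's peers cover all but 6, so r1c5=6.
Step 15. [r1c2∈{1}] r1c2 is down to just 1, so r1c2=1.
Step 16. [r2c6∈{1}] nothing but 1 survives at r2c6. So r2c6=1.
Step 17. [r6c9∈{4}] only 4 remains possible at r6c9, so r6c9=4.
Step 18. [r2c7∈{5}] r2c7's peers cover all but 5, so r2c7=5.
Step 19. [r3c6∈{4}] only 4 remains possible at r3c6, so r3c6=4.
Step 20. [r7c8∈{7}] only 7 remains possible at r7c8 ⇒ r7c8=7.
Step 21. [r2c1∈{2}] r2c1's peers cover all but 2, so r2c1=2.
Step 22. [r3c4∈{5}] r3c4 is down to just 5, so r3c4=5.
Step 23. [r2c5∈{9}] only 9 remains possible at r2c5, so r2c5=9.
Step 24. [r3c9∈{3}] nothing but 3 survives at r3c9. So r3c9=3.
Step 25. [r1c7∈{8}] only 8 remains possible at r1c7, so r1c7=8.
Step 26. [r9c2∈{6}] nothing but 6 survives at r9c2. So r9c2=6.
Step 27. [r9c8∈{3}] r9c8 is down to just 3. So r9c8=3.
Step 28. [r6c1∈{6}] r6c1's peers cover all but 6. So r6c1=6.
Step 29. [r6c5∈{8}] r6c5's peers cover all but 8. So r6c5=8.
Step 30. [r9c7∈{9}] r9c7 has the single candidate 9. So r9c7=9.
Step 31. [r6c3∈{3}] nothing but 3 survives at r6c3, so r6c3=3.
Step 32. [r8c4∈{6}] only 6 remains possible at r8c4. So r8c4=6.
Step 33. [r4c8∈{1}] r4c8's peers cover all but 1. So r4c8=1.
Step 34. [r4c6∈{2}] r4c6 is down to just 2, so r4c6=2.

Answer: 4 1 5 7 6 3 8 2 9 / 2 3 6 8 9 1 5 4 7 / 9 8 7 5 2 4 1 6 3 / 5 4 9 3 7 2 6 1 8 / 8 7 1 4 5 6 3 9 2 / 6 2 3 1 8 9 7 5 4 / 1 5 4 9 3 8 2 7 6 / 3 9 2 6 1 7 4 8 5 / 7 6 8 2 4 5 9 3 1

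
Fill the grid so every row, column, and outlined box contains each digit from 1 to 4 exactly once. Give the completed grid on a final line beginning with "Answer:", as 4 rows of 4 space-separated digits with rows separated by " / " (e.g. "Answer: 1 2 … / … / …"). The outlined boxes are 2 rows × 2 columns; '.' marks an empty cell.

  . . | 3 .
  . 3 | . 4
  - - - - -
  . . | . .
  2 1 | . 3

Step 1. [r2c3∈{1,2}] r2c3 is the only open cell in row 2 admitting 2 ⇒ r2c3=2.
Step 2. [r3c2∈{4}] r3c2 is down to just 4 ⇒ r3c2=4.
Step 3. [r1c4∈{1}] r1c4 is down to just 1. So r1c4=1.
Step 4. [r3c1∈{3}] r3c1 has the single candidate 3 ⇒ r3c1=3.
Step 5. [r1c2∈{2}] r1c2's peers cover all but 2 ⇒ r1c2=2.
Step 6. [r2c1∈{1}] nothing but 1 survives at r2c1, so r2c1=1.
Step 7. [r4c3∈{4}] r4c3 is down to just 4 ⇒ r4c3=4.
Step 8. [r3c4∈{2}] r3c4's peers cover all but 2 ⇒ r3c4=2.
Step 9. [r1c1∈{4}] r1c1 has the single candidate 4, so r1c1=4.
Step 10. [r3c3∈{1}] only 1 remains possible at r3c3 ⇒ r3c3=1.

Answer: 4 2 3 1 / 1 3 2 4 / 3 4 1 2 / 2 1 4 3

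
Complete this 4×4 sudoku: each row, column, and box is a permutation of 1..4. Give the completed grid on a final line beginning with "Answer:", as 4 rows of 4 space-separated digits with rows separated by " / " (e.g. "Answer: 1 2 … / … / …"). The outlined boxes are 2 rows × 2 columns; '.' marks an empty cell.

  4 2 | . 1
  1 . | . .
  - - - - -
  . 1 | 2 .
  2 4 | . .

Step 1. [r4c4∈{3}] nothing but 3 survives at r4c4 ⇒ r4c4=3.
Step 2. [r2c3∈{3,4}] in col 3, 4 fits only at r2c3, so r2c3=4.
Step 3. [r3c1∈{3}] r3c1 is down to just 3. So r3c1=3.
Step 4. [r2c4∈{2}] r2c4 is down to just 2 ⇒ r2c4=2.
Step 5. [r3c4∈{4}] r3c4 has the single candidate 4. So r3c4=4.
Step 6. [r2c2∈{3}] nothing but 3 survives at r2c2 ⇒ r2c2=3.
Step 7. [r4c3∈{1}] r4c3 is down to just 1 ⇒ r4c3=1.
Step 8. [r1c3∈{3}] only 3 remains possible at r1c3, so r1c3=3.

Answer: 4 2 3 1 / 1 3 4 2 / 3 1 2 4 / 2 4 1 3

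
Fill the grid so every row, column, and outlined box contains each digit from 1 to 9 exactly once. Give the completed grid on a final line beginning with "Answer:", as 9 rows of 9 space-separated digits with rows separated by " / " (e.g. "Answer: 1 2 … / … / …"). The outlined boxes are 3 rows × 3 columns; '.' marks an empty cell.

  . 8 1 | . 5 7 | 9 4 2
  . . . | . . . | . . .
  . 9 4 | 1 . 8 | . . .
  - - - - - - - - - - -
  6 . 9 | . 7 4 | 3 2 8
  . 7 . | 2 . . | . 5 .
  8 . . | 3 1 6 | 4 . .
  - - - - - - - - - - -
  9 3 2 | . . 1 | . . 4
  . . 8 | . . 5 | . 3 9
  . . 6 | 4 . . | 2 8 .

Step 1. [r2c3∈{3,5,7}] across col 3, 7 lands solely at r2c3, so r2c3=7.
Step 2. [r2c2∈{2,5,6}] r2c2 is the only open cell in col 2 admitting 6 ⇒ r2c2=6.
Step 3. [r2c6∈{2,3,9}] across col 6, 2 lands solely at r2c6, so r2c6=2.
Step 4. [r7c7∈{5,6,7}] in row 7, 5 fits only at r7c7, so r7c7=5.
Step 5. [r4c2∈{1,5}] across row 4, 1 lands solely at r4c2, so r4c2=1.
Step 6. [r6c9∈{7}] r6c9's peers cover all but 7. So r6c9=7.
Step 7. [r9c9∈{1}] only 1 remains possible at r9c9 ⇒ r9c9=1.
Step 8. [r7c4∈{6,7,8}] across col 4, 8 lands solely at r7c4 ⇒ r7c4=8.
Step 9. [r7c5∈{6}] r7c5 is down to just 6. So r7c5=6.
Step 10. [r3c5∈{3}] r3c5 has the single candidate 3 ⇒ r3c5=3.
Step 11. [r3c8∈{6,7}] 6 has one home in col 8: r3c8, so r3c8=6.
Step 12. [r9c5∈{9}] r9c5 is down to just 9, so r9c5=9.
Step 13. [r8c1∈{1,4,7}] r8c1 is the only open cell in row 8 admitting 1. So r8c1=1.
Step 14. [r8c7∈{6,7}] across row 8, 6 lands solely at r8c7. So r8c7=6.
Step 15. [r1c1∈{3}] r1c1 has the single candidate 3. So r1c1=3.
Step 16. [r2c1∈{5}] r2c1 is down to just 5. So r2c1=5.
Step 17. [r5c7∈{1}] only 1 remains possible at r5c7 ⇒ r5c7=1.
Step 18. [r6c2∈{2,5}] 2 has one home in row 6: r6c2. So r6c2=2.
Step 19. [r5c3∈{3}] only 3 remains possible at r5c3, so r5c3=3.
Step 20. [r8c2∈{4}] r8c2 is down to just 4. So r8c2=4.
Step 21. [r5c1∈{4}] r5c1's peers cover all but 4 ⇒ r5c1=4.
Step 22. [r4c4∈{5}] r4c4's peers cover all but 5 ⇒ r4c4=5.
Step 23. [r6c8∈{9}] nothing but 9 survives at r6c8. So r6c8=9.
Step 24. [r2c8∈{1}] only 1 remains possible at r2c8, so r2c8=1.
Step 25. [r9c2∈{5}] r9c2's peers cover all but 5. So r9c2=5.
Step 26. [r5c5∈{8}] r5c5 is down to just 8. So r5c5=8.
Step 27. [r1c4∈{6}] only 6 remains possible at r1c4. So r1c4=6.
Step 28. [r8c5∈{2}] r8c5 has the single candidate 2, so r8c5=2.
Step 29. [r3c9∈{5}] only 5 remains possible at r3c9. So r3c9=5.
Step 30. [r9c6∈{3}] only 3 remains possible at r9c6. So r9c6=3.
Step 31. [r5c9∈{6}] r5c9's peers cover all but 6 ⇒ r5c9=6.
Step 32. [r8c4∈{7}] r8c4's peers cover all but 7. So r8c4=7.
Step 33. [r2c7∈{8}] nothing but 8 survives at r2c7 ⇒ r2c7=8.
Step 34. [r2c5∈{4}] only 4 remains possible at r2c5 ⇒ r2c5=4.
Step 35. [r7c8∈{7}] r7c8's peers cover all but 7, so r7c8=7.
Step 36. [r3c7∈{7}] r3c7 is down to just 7. So r3c7=7.
Step 37. [r6c3∈{5}] nothing but 5 survives at r6c3, so r6c3=5.
Step 38. [r2c9∈{3}] r2c9's peers cover all but 3, so r2c9=3.
Step 39. [r9c1∈{7}] nothing but 7 survives at r9c1 ⇒ r9c1=7.
Step 40. [r2c4∈{9}] nothing but 9 survives at r2c4. So r2c4=9.
Step 41. [r3c1∈{2}] nothing but 2 survives at r3c1 ⇒ r3c1=2.
Step 42. [r5c6∈{9}] r5c6's peers cover all but 9 ⇒ r5c6=9.

Answer: 3 8 1 6 5 7 9 4 2 / 5 6 7 9 4 2 8 1 3 / 2 9 4 1 3 8 7 6 5 / 6 1 9 5 7 4 3 2 8 / 4 7 3 2 8 9 1 5 6 / 8 2 5 3 1 6 4 9 7 / 9 3 2 8 6 1 5 7 4 / 1 4 8 7 2 5 6 3 9 / 7 5 6 4 9 3 2 8 1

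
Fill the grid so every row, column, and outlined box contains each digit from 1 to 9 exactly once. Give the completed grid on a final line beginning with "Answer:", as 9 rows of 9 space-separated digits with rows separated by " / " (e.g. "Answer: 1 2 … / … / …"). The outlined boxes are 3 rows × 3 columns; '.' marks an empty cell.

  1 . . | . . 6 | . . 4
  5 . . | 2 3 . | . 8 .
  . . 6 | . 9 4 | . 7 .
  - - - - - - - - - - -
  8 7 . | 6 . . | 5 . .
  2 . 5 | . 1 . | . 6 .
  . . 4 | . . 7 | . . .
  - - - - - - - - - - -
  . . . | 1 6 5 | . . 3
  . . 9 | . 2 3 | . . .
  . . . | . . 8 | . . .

Step 1. [r6c1∈{3,6,9}] col 1 places 9 nowhere but r6c1. So r6c1=9.
Step 2. [r5c2∈{3}] r5c2's peers cover all but 3. So r5c2=3.
Step 3. [r4c8∈{1,2,3,4,9}] r4c8 is the only open cell in row 4 admitting 3, so r4c8=3.
Step 4. [r5c7∈{4,7,8,9}] r5c7 is the only open cell in box 6 admitting 4 ⇒ r5c7=4.
Step 5. [r9c4∈{4,7,9}] in box 8, 9 fits only at r9c4. So r9c4=9.
Step 6. [r8c4∈{4,7}] across col 4, 4 lands solely at r8c4. So r8c4=4.
Step 7. [r5c4∈{8}] r5c4 is down to just 8. So r5c4=8.
Step 8. [r3c2∈{2,8}] row 3 places 8 nowhere but r3c2 ⇒ r3c2=8.
Step 9. [r9c5∈{7}] r9c5's peers cover all but 7. So r9c5=7.
Step 10. [r3c4∈{5}] nothing but 5 survives at r3c4 ⇒ r3c4=5.
Step 11. [r1c8∈{2,5,9}] r1c8 is the only open cell in row 1 admitting 5. So r1c8=5.
Step 12. [r8c8∈{1}] only 1 remains possible at r8c8 ⇒ r8c8=1.
Step 13. [r6c8∈{2}] r6c8 has the single candidate 2 ⇒ r6c8=2.
Step 14. [r3c1∈{3}] r3c1 is down to just 3 ⇒ r3c1=3.
Step 15. [r2c2∈{4,9}] across row 2, 4 lands solely at r2c2, so r2c2=4.
Step 16. [r7c2∈{2}] r7c2's peers cover all but 2 ⇒ r7c2=2.
Step 17. [r6c2∈{1,6}] r6c2 is the only open cell in row 6 admitting 6, so r6c2=6.
Step 18. [r2c6∈{1}] r2c6 is down to just 1, so r2c6=1.
Step 19. [r5c6∈{9}] r5c6 is down to just 9 ⇒ r5c6=9.
Step 20. [r2c3∈{7}] r2c3 is down to just 7, so r2c3=7.
Step 21. [r4c9∈{1,9}] row 4 places 9 nowhere but r4c9, so r4c9=9.
Step 22. [r2c9∈{6}] r2c9 is down to just 6, so r2c9=6.
Step 23. [r8c2∈{5}] r8c2 has the single candidate 5. So r8c2=5.
Step 24. [r9c8∈{4}] r9c8's peers cover all but 4. So r9c8=4.
Step 25. [r9c1∈{6}] r9c1 has the single candidate 6 ⇒ r9c1=6.
Step 26. [r9c7∈{2}] r9c7 has the single candidate 2 ⇒ r9c7=2.
Step 27. [r8c1∈{7}] r8c1 is down to just 7 ⇒ r8c1=7.
Step 28. [r8c9∈{8}] r8c9 is down to just 8. So r8c9=8.
Step 29. [r6c9∈{1}] r6c9 has the single candidate 1, so r6c9=1.
Step 30. [r2c7∈{9}] r2c7 is down to just 9 ⇒ r2c7=9.
Step 31. [r4c3∈{1}] r4c3's peers cover all but 1, so r4c3=1.
Step 32. [r1c3∈{2}] r1c3 is down to just 2. So r1c3=2.
Step 33. [r8c7∈{6}] r8c7's peers cover all but 6, so r8c7=6.
Step 34. [r1c4∈{7}] r1c4 is down to just 7 ⇒ r1c4=7.
Step 35. [r9c3∈{3}] nothing but 3 survives at r9c3. So r9c3=3.
Step 36. [r5c9∈{7}] only 7 remains possible at r5c9. So r5c9=7.
Step 37. [r3c7∈{1}] r3c7's peers cover all but 1, so r3c7=1.
Step 38. [r6c4∈{3}] r6c4's peers cover all but 3. So r6c4=3.
Step 39. [r9c2∈{1}] nothing but 1 survives at r9c2. So r9c2=1.
Step 40. [r1c2∈{9}] nothing but 9 survives at r1c2, so r1c2=9.
Step 41. [r6c7∈{8}] nothing but 8 survives at r6c7 ⇒ r6c7=8.
Step 42. [r4c6∈{2}] r4c6's peers cover all but 2 ⇒ r4c6=2.
Step 43. [r9c9∈{5}] nothing but 5 survives at r9c9. So r9c9=5.
Step 44. [r7c8∈{9}] r7c8 has the single candidate 9, so r7c8=9.
Step 45. [r7c1∈{4}] r7c1 has the single candidate 4, so r7c1=4.
Step 46. [r1c7∈{3}] only 3 remains possible at r1c7 ⇒ r1c7=3.
Step 47. [r7c3∈{8}] r7c3 is down to just 8. So r7c3=8.
Step 48. [r3c9∈{2}] nothing but 2 survives at r3c9. So r3c9=2.
Step 49. [r6c5∈{5}] only 5 remains possible at r6c5 ⇒ r6c5=5.
Step 50. [r1c5∈{8}] r1c5 has the single candidate 8. So r1c5=8.
Step 51. [r4c5∈{4}] r4c5 has the single candidate 4. So r4c5=4.
Step 52. [r7c7∈{7}] r7c7 has the single candidate 7 ⇒ r7c7=7.

Answer: 1 9 2 7 8 6 3 5 4 / 5 4 7 2 3 1 9 8 6 / 3 8 6 5 9 4 1 7 2 / 8 7 1 6 4 2 5 3 9 / 2 3 5 8 1 9 4 6 7 / 9 6 4 3 5 7 8 2 1 / 4 2 8 1 6 5 7 9 3 / 7 5 9 4 2 3 6 1 8 / 6 1 3 9 7 8 2 4 5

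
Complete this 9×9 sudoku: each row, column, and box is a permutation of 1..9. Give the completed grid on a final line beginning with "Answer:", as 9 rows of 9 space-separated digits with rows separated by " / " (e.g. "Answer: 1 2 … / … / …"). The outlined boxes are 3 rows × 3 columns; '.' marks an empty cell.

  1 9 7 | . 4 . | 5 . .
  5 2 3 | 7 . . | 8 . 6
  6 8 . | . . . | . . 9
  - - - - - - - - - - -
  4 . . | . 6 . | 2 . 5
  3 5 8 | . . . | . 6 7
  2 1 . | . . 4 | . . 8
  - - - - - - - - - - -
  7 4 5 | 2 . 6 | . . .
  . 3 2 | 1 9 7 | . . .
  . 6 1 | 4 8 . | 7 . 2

Step 1. [r1c9∈{3}] only 3 remains possible at r1c9 ⇒ r1c9=3.
Step 2. [r7c5∈{3}] nothing but 3 survives at r7c5. So r7c5=3.
Step 3. [r5c4∈{9}] r5c4's peers cover all but 9. So r5c4=9.
Step 4. [r2c5∈{1}] r2c5 has the single candidate 1 ⇒ r2c5=1.
Step 5. [r9c8∈{3,5,9}] across row 9, 3 lands solely at r9c8 ⇒ r9c8=3.
Step 6. [r6c8∈{9}] only 9 remains possible at r6c8 ⇒ r6c8=9.
Step 7. [r4c8∈{1}] r4c8 has the single candidate 1, so r4c8=1.
Step 8. [r2c8∈{4}] r2c8 has the single candidate 4. So r2c8=4.
Step 9. [r1c8∈{2}] nothing but 2 survives at r1c8, so r1c8=2.
Step 10. [r5c5∈{2}] r5c5's peers cover all but 2. So r5c5=2.
Step 11. [r3c5∈{5}] r3c5 has the single candidate 5. So r3c5=5.
Step 12. [r3c4∈{3}] nothing but 3 survives at r3c4. So r3c4=3.
Step 13. [r4c4∈{8}] nothing but 8 survives at r4c4 ⇒ r4c4=8.
Step 14. [r7c7∈{1,9}] row 7 places 9 nowhere but r7c7. So r7c7=9.
Step 15. [r8c8∈{5,8}] 5 has one home in row 8: r8c8 ⇒ r8c8=5.
Step 16. [r8c7∈{4,6}] r8c7 is the only open cell in row 8 admitting 6, so r8c7=6.
Step 17. [r9c6∈{5}] only 5 remains possible at r9c6. So r9c6=5.
Step 18. [r4c2∈{7}] only 7 remains possible at r4c2, so r4c2=7.
Step 19. [r8c1∈{8}] nothing but 8 survives at r8c1. So r8c1=8.
Step 20. [r4c6∈{3}] r4c6 is down to just 3 ⇒ r4c6=3.
Step 21. [r5c7∈{4}] r5c7 has the single candidate 4 ⇒ r5c7=4.
Step 22. [r9c1∈{9}] nothing but 9 survives at r9c1. So r9c1=9.
Step 23. [r6c4∈{5}] only 5 remains possible at r6c4 ⇒ r6c4=5.
Step 24. [r3c7∈{1}] only 1 remains possible at r3c7 ⇒ r3c7=1.
Step 25. [r1c4∈{6}] r1c4 has the single candidate 6, so r1c4=6.
Step 26. [r6c5∈{7}] r6c5's peers cover all but 7, so r6c5=7.
Step 27. [r7c9∈{1}] r7c9 is down to just 1, so r7c9=1.
Step 28. [r3c8∈{7}] only 7 remains possible at r3c8, so r3c8=7.
Step 29. [r7c8∈{8}] r7c8 is down to just 8. So r7c8=8.
Step 30. [r6c7∈{3}] r6c7 has the single candidate 3. So r6c7=3.
Step 31. [r1c6∈{8}] r1c6 is down to just 8, so r1c6=8.
Step 32. [r5c6∈{1}] only 1 remains possible at r5c6. So r5c6=1.
Step 33. [r4c3∈{9}] only 9 remains possible at r4c3 ⇒ r4c3=9.
Step 34. [r8c9∈{4}] r8c9's peers cover all but 4. So r8c9=4.
Step 35. [r3c3∈{4}] r3c3's peers cover all but 4. So r3c3=4.
Step 36. [r3c6∈{2}] r3c6 is down to just 2. So r3c6=2.
Step 37. [r6c3∈{6}] r6c3 has the single candidate 6 ⇒ r6c3=6.
Step 38. [r2c6∈{9}] r2c6's peers cover all but 9, so r2c6=9.

Answer: 1 9 7 6 4 8 5 2 3 / 5 2 3 7 1 9 8 4 6 / 6 8 4 3 5 2 1 7 9 / 4 7 9 8 6 3 2 1 5 / 3 5 8 9 2 1 4 6 7 / 2 1 6 5 7 4 3 9 8 / 7 4 5 2 3 6 9 8 1 / 8 3 2 1 9 7 6 5 4 / 9 6 1 4 8 5 7 3 2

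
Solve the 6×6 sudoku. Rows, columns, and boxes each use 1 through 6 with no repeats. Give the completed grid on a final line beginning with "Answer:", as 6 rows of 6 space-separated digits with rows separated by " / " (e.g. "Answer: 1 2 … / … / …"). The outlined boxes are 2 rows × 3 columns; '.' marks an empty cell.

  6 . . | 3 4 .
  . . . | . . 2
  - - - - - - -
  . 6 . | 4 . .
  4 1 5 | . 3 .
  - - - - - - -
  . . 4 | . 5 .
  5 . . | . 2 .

Step 1. [r6c2∈{3}] r6c2 has the single candidate 3. So r6c2=3.
Step 2. [r2c4∈{1,5,6}] r2c4 is the only open cell in col 4 admitting 5 ⇒ r2c4=5.
Step 3. [r1c6∈{1}] r1c6 is down to just 1. So r1c6=1.
Step 4. [r4c6∈{6}] only 6 remains possible at r4c6, so r4c6=6.
Step 5. [r1c3∈{2}] r1c3 is down to just 2, so r1c3=2.
Step 6. [r3c1∈{2,3}] in row 3, 2 fits only at r3c1 ⇒ r3c1=2.
Step 7. [r5c1∈{1}] only 1 remains possible at r5c1. So r5c1=1.
Step 8. [r6c4∈{1,6}] r6c4 is the only open cell in row 6 admitting 1. So r6c4=1.
Step 9. [r2c1∈{3}] only 3 remains possible at r2c1 ⇒ r2c1=3.
Step 10. [r3c6∈{5}] r3c6 has the single candidate 5 ⇒ r3c6=5.
Step 11. [r2c3∈{1}] only 1 remains possible at r2c3 ⇒ r2c3=1.
Step 12. [r6c3∈{6}] only 6 remains possible at r6c3 ⇒ r6c3=6.
Step 13. [r2c5∈{6}] r2c5's peers cover all but 6. So r2c5=6.
Step 14. [r3c5∈{1}] r3c5 is down to just 1, so r3c5=1.
Step 15. [r5c6∈{3}] r5c6's peers cover all but 3. So r5c6=3.
Step 16. [r1c2∈{5}] r1c2 has the single candidate 5 ⇒ r1c2=5.
Step 17. [r4c4∈{2}] r4c4 has the single candidate 2. So r4c4=2.
Step 18. [r2c2∈{4}] only 4 remains possible at r2c2 ⇒ r2c2=4.
Step 19. [r6c6∈{4}] only 4 remains possible at r6c6 ⇒ r6c6=4.
Step 20. [r5c2∈{2}] r5c2 is down to just 2 ⇒ r5c2=2.
Step 21. [r3c3∈{3}] r3c3's peers cover all but 3, so r3c3=3.
Step 22. [r5c4∈{6}] only 6 remains possible at r5c4. So r5c4=6.

Answer: 6 5 2 3 4 1 / 3 4 1 5 6 2 / 2 6 3 4 1 5 / 4 1 5 2 3 6 / 1 2 4 6 5 3 / 5 3 6 1 2 4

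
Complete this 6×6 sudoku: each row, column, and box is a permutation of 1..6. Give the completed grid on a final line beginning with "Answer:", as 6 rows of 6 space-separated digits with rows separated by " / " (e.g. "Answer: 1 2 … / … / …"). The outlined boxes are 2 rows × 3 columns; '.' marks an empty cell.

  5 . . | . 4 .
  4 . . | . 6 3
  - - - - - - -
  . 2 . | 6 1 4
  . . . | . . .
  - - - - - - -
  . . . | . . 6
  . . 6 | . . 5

Step 1. [r2c2∈{1}] nothing but 1 survives at r2c2 ⇒ r2c2=1.
Step 2. [r3c1∈{3}] r3c1 has the single candidate 3 ⇒ r3c1=3.
Step 3. [r4c5∈{2,3,5}] col 5 places 5 nowhere but r4c5, so r4c5=5.
Step 4. [r4c4∈{2,3}] row 4 places 3 nowhere but r4c4, so r4c4=3.
Step 5. [r2c3∈{2}] r2c3 has the single candidate 2. So r2c3=2.
Step 6. [r5c2∈{3,4,5}] col 2 places 5 nowhere but r5c2, so r5c2=5.
Step 7. [r1c2∈{3,6}] row 1 places 6 nowhere but r1c2 ⇒ r1c2=6.
Step 8. [r6c2∈{3,4}] across col 2, 3 lands solely at r6c2. So r6c2=3.
Step 9. [r6c5∈{2}] nothing but 2 survives at r6c5. So r6c5=2.
Step 10. [r6c1∈{1}] r6c1 is down to just 1, so r6c1=1.
Step 11. [r1c6∈{1,2}] across col 6, 1 lands solely at r1c6, so r1c6=1.
Step 12. [r5c3∈{4}] r5c3's peers cover all but 4, so r5c3=4.
Step 13. [r6c4∈{4}] only 4 remains possible at r6c4 ⇒ r6c4=4.
Step 14. [r5c1∈{2}] only 2 remains possible at r5c1. So r5c1=2.
Step 15. [r1c3∈{3}] nothing but 3 survives at r1c3. So r1c3=3.
Step 16. [r1c4∈{2}] nothing but 2 survives at r1c4. So r1c4=2.
Step 17. [r4c2∈{4}] r4c2's peers cover all but 4. So r4c2=4.
Step 18. [r5c5∈{3}] only 3 remains possible at r5c5, so r5c5=3.
Step 19. [r2c4∈{5}] r2c4's peers cover all but 5 ⇒ r2c4=5.
Step 20. [r5c4∈{1}] r5c4 has the single candidate 1. So r5c4=1.
Step 21. [r4c3∈{1}] r4c3 is down to just 1 ⇒ r4c3=1.
Step 22. [r3c3∈{5}] r3c3's peers cover all but 5, so r3c3=5.
Step 23. [r4c6∈{2}] only 2 remains possible at r4c6. So r4c6=2.
Step 24. [r4c1∈{6}] only 6 remains possible at r4c1, so r4c1=6.

Answer: 5 6 3 2 4 1 / 4 1 2 5 6 3 / 3 2 5 6 1 4 / 6 4 1 3 5 2 / 2 5 4 1 3 6 / 1 3 6 4 2 5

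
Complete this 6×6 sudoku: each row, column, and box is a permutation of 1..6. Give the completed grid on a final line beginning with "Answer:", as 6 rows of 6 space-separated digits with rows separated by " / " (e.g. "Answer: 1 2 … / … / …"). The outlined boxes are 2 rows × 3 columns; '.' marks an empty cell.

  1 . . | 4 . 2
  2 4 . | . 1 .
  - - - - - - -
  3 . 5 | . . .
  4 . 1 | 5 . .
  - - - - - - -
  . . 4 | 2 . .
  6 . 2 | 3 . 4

Step 1. [r1c2∈{3,5,6}] box 1 places 5 nowhere but r1c2 ⇒ r1c2=5.
Step 2. [r5c6∈{1,5,6}] in box 6, 1 fits only at r5c6. So r5c6=1.
Step 3. [r3c6∈{6}] nothing but 6 survives at r3c6. So r3c6=6.
Step 4. [r4c6∈{3}] r4c6 is down to just 3. So r4c6=3.
Step 5. [r5c5∈{5,6}] row 5 places 6 nowhere but r5c5 ⇒ r5c5=6.
Step 6. [r4c5∈{2}] r4c5's peers cover all but 2, so r4c5=2.
Step 7. [r1c3∈{3,6}] 6 has one home in row 1: r1c3, so r1c3=6.
Step 8. [r6c2∈{1}] r6c2 has the single candidate 1. So r6c2=1.
Step 9. [r2c6∈{5}] r2c6 has the single candidate 5. So r2c6=5.
Step 10. [r4c2∈{6}] nothing but 6 survives at r4c2, so r4c2=6.
Step 11. [r3c4∈{1}] r3c4 is down to just 1, so r3c4=1.
Step 12. [r5c2∈{3}] nothing but 3 survives at r5c2. So r5c2=3.
Step 13. [r3c5∈{4}] nothing but 4 survives at r3c5, so r3c5=4.
Step 14. [r6c5∈{5}] r6c5 has the single candidate 5 ⇒ r6c5=5.
Step 15. [r2c4∈{6}] only 6 remains possible at r2c4, so r2c4=6.
Step 16. [r1c5∈{3}] r1c5 has the single candidate 3 ⇒ r1c5=3.
Step 17. [r3c2∈{2}] nothing but 2 survives at r3c2. So r3c2=2.
Step 18. [r5c1∈{5}] r5c1's peers cover all but 5. So r5c1=5.
Step 19. [r2c3∈{3}] nothing but 3 survives at r2c3, so r2c3=3.

Answer: 1 5 6 4 3 2 / 2 4 3 6 1 5 / 3 2 5 1 4 6 / 4 6 1 5 2 3 / 5 3 4 2 6 1 / 6 1 2 3 5 4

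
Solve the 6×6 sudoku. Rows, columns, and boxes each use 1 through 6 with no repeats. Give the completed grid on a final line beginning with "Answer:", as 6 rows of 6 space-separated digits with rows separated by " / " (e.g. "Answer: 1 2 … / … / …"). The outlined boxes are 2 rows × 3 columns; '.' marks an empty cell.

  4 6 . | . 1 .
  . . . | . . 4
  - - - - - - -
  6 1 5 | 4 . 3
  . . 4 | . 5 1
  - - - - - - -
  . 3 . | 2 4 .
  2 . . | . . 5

Step 1. [r6c4∈{1,3,6}] in col 4, 1 fits only at r6c4 ⇒ r6c4=1.
Step 2. [r2c2∈{2,5}] in col 2, 5 fits only at r2c2. So r2c2=5.
Step 3. [r6c5∈{3,6}] r6c5 is the only open cell in row 6 admitting 3 ⇒ r6c5=3.
Step 4. [r2c5∈{2,6}] col 5 places 6 nowhere but r2c5, so r2c5=6.
Step 5. [r2c4∈{3}] only 3 remains possible at r2c4 ⇒ r2c4=3.
Step 6. [r2c3∈{1,2}] row 2 places 2 nowhere but r2c3, so r2c3=2.
Step 7. [r5c3∈{1,6}] r5c3 is the only open cell in col 3 admitting 1. So r5c3=1.
Step 8. [r4c4∈{6}] r4c4 is down to just 6. So r4c4=6.
Step 9. [r6c2∈{4}] r6c2's peers cover all but 4 ⇒ r6c2=4.
Step 10. [r5c1∈{5}] nothing but 5 survives at r5c1. So r5c1=5.
Step 11. [r1c3∈{3}] r1c3 has the single candidate 3. So r1c3=3.
Step 12. [r3c5∈{2}] nothing but 2 survives at r3c5 ⇒ r3c5=2.
Step 13. [r6c3∈{6}] r6c3 is down to just 6, so r6c3=6.
Step 14. [r5c6∈{6}] r5c6 has the single candidate 6. So r5c6=6.
Step 15. [r4c1∈{3}] nothing but 3 survives at r4c1 ⇒ r4c1=3.
Step 16. [r2c1∈{1}] r2c1 is down to just 1 ⇒ r2c1=1.
Step 17. [r1c4∈{5}] only 5 remains possible at r1c4. So r1c4=5.
Step 18. [r4c2∈{2}] r4c2's peers cover all but 2, so r4c2=2.
Step 19. [r1c6∈{2}] r1c6 is down to just 2 ⇒ r1c6=2.

Answer: 4 6 3 5 1 2 / 1 5 2 3 6 4 / 6 1 5 4 2 3 / 3 2 4 6 5 1 / 5 3 1 2 4 6 / 2 4 6 1 3 5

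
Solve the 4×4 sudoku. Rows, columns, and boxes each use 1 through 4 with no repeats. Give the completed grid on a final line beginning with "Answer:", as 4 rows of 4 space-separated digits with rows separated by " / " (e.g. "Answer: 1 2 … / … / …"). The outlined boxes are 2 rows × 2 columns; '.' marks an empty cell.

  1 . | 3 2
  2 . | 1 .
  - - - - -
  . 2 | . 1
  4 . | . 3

Step 1. [r2c2∈{3,4}] in row 2, 3 fits only at r2c2 ⇒ r2c2=3.
Step 2. [r3c1∈{3}] r3c1 has the single candidate 3 ⇒ r3c1=3.
Step 3. [r4c2∈{1}] r4c2 is down to just 1. So r4c2=1.
Step 4. [r1c2∈{4}] only 4 remains possible at r1c2. So r1c2=4.
Step 5. [r4c3∈{2}] r4c3 is down to just 2, so r4c3=2.
Step 6. [r2c4∈{4}] r2c4 has the single candidate 4 ⇒ r2c4=4.
Step 7. [r3c3∈{4}] only 4 remains possible at r3c3, so r3c3=4.

Answer: 1 4 3 2 / 2 3 1 4 / 3 2 4 1 / 4 1 2 3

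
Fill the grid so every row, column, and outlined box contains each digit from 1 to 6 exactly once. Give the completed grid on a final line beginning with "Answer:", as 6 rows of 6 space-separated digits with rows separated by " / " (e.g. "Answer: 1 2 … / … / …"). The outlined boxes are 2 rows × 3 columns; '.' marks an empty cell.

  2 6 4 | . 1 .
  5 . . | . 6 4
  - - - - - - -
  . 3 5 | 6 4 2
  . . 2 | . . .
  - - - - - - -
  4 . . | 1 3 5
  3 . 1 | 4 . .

Step 1. [r1c6∈{3}] only 3 remains possible at r1c6, so r1c6=3.
Step 2. [r4c6∈{1}] r4c6 has the single candidate 1 ⇒ r4c6=1.
Step 3. [r6c5∈{2}] nothing but 2 survives at r6c5. So r6c5=2.
Step 4. [r4c4∈{3,5}] in row 4, 3 fits only at r4c4 ⇒ r4c4=3.
Step 5. [r1c4∈{5}] only 5 remains possible at r1c4. So r1c4=5.
Step 6. [r6c2∈{5}] nothing but 5 survives at r6c2, so r6c2=5.
Step 7. [r6c6∈{6}] nothing but 6 survives at r6c6, so r6c6=6.
Step 8. [r4c1∈{6}] only 6 remains possible at r4c1. So r4c1=6.
Step 9. [r5c2∈{2}] only 2 remains possible at r5c2, so r5c2=2.
Step 10. [r2c2∈{1}] nothing but 1 survives at r2c2, so r2c2=1.
Step 11. [r2c3∈{3}] r2c3 is down to just 3. So r2c3=3.
Step 12. [r4c5∈{5}] r4c5 has the single candidate 5, so r4c5=5.
Step 13. [r2c4∈{2}] r2c4 has the single candidate 2 ⇒ r2c4=2.
Step 14. [r3c1∈{1}] only 1 remains possible at r3c1 ⇒ r3c1=1.
Step 15. [r5c3∈{6}] r5c3 is down to just 6. So r5c3=6.
Step 16. [r4c2∈{4}] nothing but 4 survives at r4c2 ⇒ r4c2=4.

Answer: 2 6 4 5 1 3 / 5 1 3 2 6 4 / 1 3 5 6 4 2 / 6 4 2 3 5 1 / 4 2 6 1 3 5 / 3 5 1 4 2 6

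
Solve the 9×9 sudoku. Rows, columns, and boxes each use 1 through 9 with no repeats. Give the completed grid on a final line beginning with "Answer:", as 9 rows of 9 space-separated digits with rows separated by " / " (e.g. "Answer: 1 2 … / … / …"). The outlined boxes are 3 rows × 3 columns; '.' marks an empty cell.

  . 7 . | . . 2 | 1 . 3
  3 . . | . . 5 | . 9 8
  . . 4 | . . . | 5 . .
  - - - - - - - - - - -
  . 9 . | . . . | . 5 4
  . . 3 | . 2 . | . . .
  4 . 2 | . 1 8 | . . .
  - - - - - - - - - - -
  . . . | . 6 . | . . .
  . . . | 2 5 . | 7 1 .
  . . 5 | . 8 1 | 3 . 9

Step 1. [r8c9∈{6}] r8c9 is down to just 6 ⇒ r8c9=6.
Step 2. [r6c9∈{7}] nothing but 7 survives at r6c9. So r6c9=7.
Step 3. [r3c9∈{2}] r3c9's peers cover all but 2, so r3c9=2.
Step 4. [r2c2∈{1,2,6}] 2 has one home in row 2: r2c2 ⇒ r2c2=2.
Step 5. [r3c8∈{6,7}] across col 8, 7 lands solely at r3c8, so r3c8=7.
Step 6. [r1c1∈{5,6,8,9}] row 1 places 5 nowhere but r1c1, so r1c1=5.
Step 7. [r4c7∈{2,6,8}] r4c7 is the only open cell in row 4 admitting 2 ⇒ r4c7=2.
Step 8. [r5c9∈{1}] only 1 remains possible at r5c9. So r5c9=1.
Step 9. [r6c8∈{3,6}] in col 8, 3 fits only at r6c8 ⇒ r6c8=3.
Step 10. [r1c4∈{4,6,8,9}] along col 5, every 9-candidate lies inside box 2, so r1c4≠9.
Step 11. [r5c1∈{6,7,8}] within box 6, every 8-candidate lies in row 5, so r5c1≠8.
Step 12. [r2c4∈{1,4,6,7}] 4 in col 5 is pinned to box 2, so r2c4≠4.
Step 13. [r7c1∈{1,2,7,8,9}] r8c1 and r8c3 in box 7 both hold exactly {8,9}; those values are spoken for ⇒ r7c1≠9.
Step 14. [r5c2∈{5,6,8}] the only places for 8 in box 6 are along row 5 ⇒ r5c2≠8.
Step 15. [r3c2∈{1,6,8}] col 2 has a naked pair {5,6} at r5c2 and r6c2 ⇒ r3c2≠6.
Step 16. [r7c1∈{1,2,7,8}] the pair r8c1,r8c3 in box 7 locks {8,9} between them. So r7c1≠8.
Step 17. [r7c3∈{1,7,8,9}] r8c1 and r8c3 in box 7 both hold exactly {8,9}; those values are spoken for ⇒ r7c3≠8.
Step 18. [r8c6∈{3,4,9}] row 8 has a naked pair {8,9} at r8c1 and r8c3 ⇒ r8c6≠9.
Step 19. [r4c3∈{1,6,7,8}] r5c2 and r6c2 in box 4 both hold exactly {5,6}; those values are spoken for ⇒ r4c3≠6.
Step 20. [r7c3∈{1,7,9}] box 7 has a naked pair {8,9} at r8c1 and r8c3, so r7c3≠9.
Step 21. [r5c1∈{6,7}] the pair r5c2,r6c2 in box 4 locks {5,6} between them. So r5c1≠6.
Step 22. [r5c1∈{7}] nothing but 7 survives at r5c1 ⇒ r5c1=7.
Step 23. [r9c4∈{4,7}] 7 has one home in row 9: r9c4, so r9c4=7.
Step 24. [r4c6∈{3,6,7}] col 6 places 7 nowhere but r4c6 ⇒ r4c6=7.
Step 25. [r4c5∈{3}] r4c5 has the single candidate 3 ⇒ r4c5=3.
Step 26. [r4c4∈{6}] only 6 remains possible at r4c4 ⇒ r4c4=6.
Step 27. [r3c5∈{9}] r3c5 has the single candidate 9, so r3c5=9.
Step 28. [r1c5∈{4}] r1c5's peers cover all but 4, so r1c5=4.
Step 29. [r1c8∈{6}] r1c8 is down to just 6 ⇒ r1c8=6.
Step 30. [r8c1∈{8,9}] 9 has one home in col 1: r8c1. So r8c1=9.
Step 31. [r8c3∈{8}] r8c3 has the single candidate 8, so r8c3=8.
Step 32. [r3c2∈{1,8}] col 2 places 8 nowhere but r3c2, so r3c2=8.
Step 33. [r7c2∈{1,3,4}] in col 2, 1 fits only at r7c2, so r7c2=1.
Step 34. [r5c8∈{8}] r5c8's peers cover all but 8. So r5c8=8.
Step 35. [r4c3∈{1}] r4c3 has the single candidate 1, so r4c3=1.
Step 36. [r8c2∈{3,4}] across col 2, 3 lands solely at r8c2. So r8c2=3.
Step 37. [r8c6∈{4}] r8c6 is down to just 4, so r8c6=4.
Step 38. [r5c6∈{9}] r5c6's peers cover all but 9, so r5c6=9.
Step 39. [r3c6∈{3,6}] col 6 places 6 nowhere but r3c6 ⇒ r3c6=6.
Step 40. [r3c4∈{1,3}] 3 has one home in row 3: r3c4, so r3c4=3.
Step 41. [r9c2∈{4,6}] in col 2, 4 fits only at r9c2. So r9c2=4.
Step 42. [r9c8∈{2}] r9c8 is down to just 2. So r9c8=2.
Step 43. [r6c4∈{5}] only 5 remains possible at r6c4, so r6c4=5.
Step 44. [r5c7∈{6}] r5c7 is down to just 6, so r5c7=6.
Step 45. [r7c7∈{4,8}] in row 7, 8 fits only at r7c7. So r7c7=8.
Step 46. [r7c6∈{3}] only 3 remains possible at r7c6 ⇒ r7c6=3.
Step 47. [r5c4∈{4}] only 4 remains possible at r5c4, so r5c4=4.
Step 48. [r2c5∈{7}] r2c5's peers cover all but 7. So r2c5=7.
Step 49. [r7c3∈{7}] r7c3 has the single candidate 7, so r7c3=7.
Step 50. [r9c1∈{6}] only 6 remains possible at r9c1, so r9c1=6.
Step 51. [r3c1∈{1}] r3c1's peers cover all but 1 ⇒ r3c1=1.
Step 52. [r7c9∈{5}] nothing but 5 survives at r7c9. So r7c9=5.
Step 53. [r4c1∈{8}] r4c1 has the single candidate 8, so r4c1=8.
Step 54. [r2c3∈{6}] r2c3 is down to just 6 ⇒ r2c3=6.
Step 55. [r1c3∈{9}] r1c3 has the single candidate 9, so r1c3=9.
Step 56. [r7c4∈{9}] r7c4's peers cover all but 9, so r7c4=9.
Step 57. [r2c7∈{4}] only 4 remains possible at r2c7 ⇒ r2c7=4.
Step 58. [r2c4∈{1}] r2c4 is down to just 1 ⇒ r2c4=1.
Step 59. [r7c8∈{4}] r7c8 is down to just 4. So r7c8=4.
Step 60. [r7c1∈{2}] nothing but 2 survives at r7c1 ⇒ r7c1=2.
Step 61. [r6c2∈{6}] r6c2 has the single candidate 6 ⇒ r6c2=6.
Step 62. [r1c4∈{8}] r1c4 has the single candidate 8 ⇒ r1c4=8.
Step 63. [r6c7∈{9}] r6c7's peers cover all but 9 ⇒ r6c7=9.
Step 64. [r5c2∈{5}] nothing but 5 survives at r5c2 ⇒ r5c2=5.

Answer: 5 7 9 8 4 2 1 6 3 / 3 2 6 1 7 5 4 9 8 / 1 8 4 3 9 6 5 7 2 / 8 9 1 6 3 7 2 5 4 / 7 5 3 4 2 9 6 8 1 / 4 6 2 5 1 8 9 3 7 / 2 1 7 9 6 3 8 4 5 / 9 3 8 2 5 4 7 1 6 / 6 4 5 7 8 1 3 2 9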